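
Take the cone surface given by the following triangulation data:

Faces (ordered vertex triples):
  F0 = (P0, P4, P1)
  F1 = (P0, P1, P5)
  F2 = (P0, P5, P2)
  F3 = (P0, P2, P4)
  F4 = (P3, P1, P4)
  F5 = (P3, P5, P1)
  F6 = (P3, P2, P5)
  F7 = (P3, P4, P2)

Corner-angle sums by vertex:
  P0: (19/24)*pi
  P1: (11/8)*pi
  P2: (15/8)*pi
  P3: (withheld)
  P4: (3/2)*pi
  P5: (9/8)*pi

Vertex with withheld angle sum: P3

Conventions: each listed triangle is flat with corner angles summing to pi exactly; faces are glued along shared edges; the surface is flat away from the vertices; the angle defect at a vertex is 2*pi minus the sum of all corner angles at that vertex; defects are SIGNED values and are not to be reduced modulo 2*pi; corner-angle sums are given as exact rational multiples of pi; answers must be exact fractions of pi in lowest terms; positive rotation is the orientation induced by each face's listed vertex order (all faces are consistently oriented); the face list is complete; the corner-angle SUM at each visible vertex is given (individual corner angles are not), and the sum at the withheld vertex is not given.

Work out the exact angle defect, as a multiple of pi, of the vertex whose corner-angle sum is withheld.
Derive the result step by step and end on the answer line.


V = 6, E = 12, F = 8; chi = V - E + F = 2
Gauss-Bonnet: total defect = 2*pi*chi = 4*pi; visible defects sum to (10/3)*pi

Answer: defect(P3) = (2/3)*pi


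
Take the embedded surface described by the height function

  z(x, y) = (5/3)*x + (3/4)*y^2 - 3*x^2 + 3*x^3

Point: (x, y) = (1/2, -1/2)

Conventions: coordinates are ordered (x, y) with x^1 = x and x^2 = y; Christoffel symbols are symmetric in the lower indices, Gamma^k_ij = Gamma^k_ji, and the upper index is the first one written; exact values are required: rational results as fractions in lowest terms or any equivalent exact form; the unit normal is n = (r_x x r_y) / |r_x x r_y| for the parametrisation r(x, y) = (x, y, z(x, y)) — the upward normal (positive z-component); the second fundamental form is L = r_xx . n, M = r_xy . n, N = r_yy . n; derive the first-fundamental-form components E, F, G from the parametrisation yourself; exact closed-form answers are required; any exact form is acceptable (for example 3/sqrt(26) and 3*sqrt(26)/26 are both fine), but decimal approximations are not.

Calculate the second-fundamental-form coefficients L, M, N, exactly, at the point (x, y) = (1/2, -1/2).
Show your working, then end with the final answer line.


z_x = 11/12, z_y = -3/4, z_xx = 3, z_xy = 0, z_yy = 3/2
E = 265/144, F = -11/16, G = 25/16; answer radicand W^2 = 173/72
unnormalised second-form numerators: l = 3, m = 0, n = 3/2; L = l/sqrt(173/72), and similarly M = m/sqrt(W^2), N = n/sqrt(W^2)

Answer: L = 18*sqrt(346)/173, M = 0, N = 9*sqrt(346)/173


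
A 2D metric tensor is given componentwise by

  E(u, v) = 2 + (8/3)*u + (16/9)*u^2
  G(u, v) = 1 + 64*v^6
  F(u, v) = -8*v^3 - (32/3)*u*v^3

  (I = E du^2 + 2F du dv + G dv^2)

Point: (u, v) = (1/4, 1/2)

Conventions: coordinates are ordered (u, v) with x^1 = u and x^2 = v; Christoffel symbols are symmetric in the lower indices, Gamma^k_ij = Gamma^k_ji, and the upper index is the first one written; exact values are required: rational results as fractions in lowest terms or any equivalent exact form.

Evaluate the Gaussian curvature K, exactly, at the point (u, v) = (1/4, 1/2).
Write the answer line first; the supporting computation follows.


Answer: K = -162/289

E = 25/9, F = -4/3, G = 2, EG - F^2 = 34/9 at the point
E_u = 32/9, E_v = 0, F_u = -4/3, F_v = -8, G_u = 0, G_v = 12
E_vv = 0, F_uv = -8, G_uu = 0
K follows from Brioschi's formula, (det M1 - det M2)/(EG - F^2)^2.
M1 = [[-E_vv/2 + F_uv - G_uu/2, E_u/2, F_u - E_v/2], [F_v - G_u/2, E, F], [G_v/2, F, G]] = [[-8, 16/9, -4/3], [-8, 25/9, -4/3], [6, -4/3, 2]]; det M1 = -8
M2 = [[0, E_v/2, G_u/2], [E_v/2, E, F], [G_u/2, F, G]] = [[0, 0, 0], [0, 25/9, -4/3], [0, -4/3, 2]]; det M2 = 0
det M1 - det M2 = -8; K = -8 / (34/9)^2 = -162/289


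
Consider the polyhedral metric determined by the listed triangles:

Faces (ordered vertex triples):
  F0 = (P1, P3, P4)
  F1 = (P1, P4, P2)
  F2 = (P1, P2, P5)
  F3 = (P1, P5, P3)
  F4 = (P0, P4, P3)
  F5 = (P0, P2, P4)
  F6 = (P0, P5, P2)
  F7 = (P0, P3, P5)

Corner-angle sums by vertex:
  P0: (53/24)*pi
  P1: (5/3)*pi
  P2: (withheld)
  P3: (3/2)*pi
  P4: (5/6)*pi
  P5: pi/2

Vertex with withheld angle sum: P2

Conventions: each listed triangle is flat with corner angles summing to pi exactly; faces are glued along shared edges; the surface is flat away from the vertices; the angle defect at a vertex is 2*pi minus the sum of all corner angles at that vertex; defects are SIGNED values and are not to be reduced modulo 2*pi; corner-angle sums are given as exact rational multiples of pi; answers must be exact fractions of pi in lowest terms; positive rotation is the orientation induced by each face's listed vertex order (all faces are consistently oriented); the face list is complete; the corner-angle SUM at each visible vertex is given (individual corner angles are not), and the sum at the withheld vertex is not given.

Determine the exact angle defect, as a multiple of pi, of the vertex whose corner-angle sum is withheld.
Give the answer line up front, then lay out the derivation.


Answer: defect(P2) = (17/24)*pi

V = 6, E = 12, F = 8; chi = V - E + F = 2
Gauss-Bonnet: total defect = 2*pi*chi = 4*pi; visible defects sum to (79/24)*pi


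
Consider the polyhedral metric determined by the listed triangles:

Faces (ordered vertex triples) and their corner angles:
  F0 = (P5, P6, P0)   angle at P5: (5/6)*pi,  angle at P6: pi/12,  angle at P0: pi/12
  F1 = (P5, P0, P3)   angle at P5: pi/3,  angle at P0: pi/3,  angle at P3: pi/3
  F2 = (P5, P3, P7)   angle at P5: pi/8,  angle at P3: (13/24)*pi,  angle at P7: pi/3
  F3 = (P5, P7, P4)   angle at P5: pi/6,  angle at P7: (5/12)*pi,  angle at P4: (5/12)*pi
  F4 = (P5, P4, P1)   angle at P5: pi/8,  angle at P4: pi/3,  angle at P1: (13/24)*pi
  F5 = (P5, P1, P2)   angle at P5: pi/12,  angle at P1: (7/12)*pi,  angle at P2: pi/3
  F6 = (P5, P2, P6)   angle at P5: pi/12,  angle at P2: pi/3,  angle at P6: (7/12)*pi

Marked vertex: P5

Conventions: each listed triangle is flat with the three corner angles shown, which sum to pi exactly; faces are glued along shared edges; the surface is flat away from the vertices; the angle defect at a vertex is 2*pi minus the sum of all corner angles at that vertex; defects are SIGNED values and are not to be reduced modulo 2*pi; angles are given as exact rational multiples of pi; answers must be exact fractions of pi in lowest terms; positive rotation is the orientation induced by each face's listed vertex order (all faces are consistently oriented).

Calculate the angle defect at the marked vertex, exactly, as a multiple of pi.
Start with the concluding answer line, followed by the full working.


Answer: defect(P5) = pi/4

Sum of corner angles at P5: (7/4)*pi
defect = 2*pi - (7/4)*pi


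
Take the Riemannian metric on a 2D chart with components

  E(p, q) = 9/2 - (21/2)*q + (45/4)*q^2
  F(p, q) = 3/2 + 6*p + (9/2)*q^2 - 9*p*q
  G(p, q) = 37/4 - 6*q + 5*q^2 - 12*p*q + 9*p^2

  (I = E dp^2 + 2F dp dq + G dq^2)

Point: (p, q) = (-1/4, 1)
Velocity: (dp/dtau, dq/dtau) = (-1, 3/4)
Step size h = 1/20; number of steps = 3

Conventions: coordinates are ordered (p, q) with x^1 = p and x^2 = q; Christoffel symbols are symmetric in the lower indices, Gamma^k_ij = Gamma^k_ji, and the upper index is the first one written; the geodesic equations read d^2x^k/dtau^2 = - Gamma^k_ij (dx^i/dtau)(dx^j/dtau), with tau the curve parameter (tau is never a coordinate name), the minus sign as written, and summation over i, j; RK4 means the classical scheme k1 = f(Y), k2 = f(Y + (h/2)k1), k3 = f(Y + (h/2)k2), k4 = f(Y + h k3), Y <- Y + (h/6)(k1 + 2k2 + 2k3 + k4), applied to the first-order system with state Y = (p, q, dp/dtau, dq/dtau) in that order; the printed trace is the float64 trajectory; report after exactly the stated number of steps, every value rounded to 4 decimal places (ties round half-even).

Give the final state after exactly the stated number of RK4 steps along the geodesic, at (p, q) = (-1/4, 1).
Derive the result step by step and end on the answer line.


f(Y) = (dp/dtau, dq/dtau, -Gamma^p_ij Y'^i Y'^j, -Gamma^q_ij Y'^i Y'^j) with the Gammas evaluated at the stage position; h = 0.050000; intermediate values shown to 6 dp
step 0: p = -0.2500, q = 1.0000, dp/dtau = -1.0000, dq/dtau = 0.7500
step 1:
  k1: at (p, q) = (-0.250000, 1.000000), (dp/dtau, dq/dtau) = (-1.000000, 0.750000); Gamma_ppp = 3.692308, Gamma_ppq = 7.692308, Gamma_pqq = 12.564103, Gamma_qpp = -2.871795, Gamma_qpq = -5.094017, Gamma_qqq = -6.883191; k1 = (-1.000000, 0.750000, 0.778846, -0.897436)
  k2: at (p, q) = (-0.275000, 1.018750), (dp/dtau, dq/dtau) = (-0.980529, 0.727564); Gamma_ppp = 3.632170, Gamma_ppq = 7.550133, Gamma_pqq = 12.311731, Gamma_qpp = -2.826077, Gamma_qpq = -4.992503, Gamma_qqq = -6.706323; k2 = (-0.980529, 0.727564, 0.763182, -0.856196)
  k3: at (p, q) = (-0.274513, 1.018189), (dp/dtau, dq/dtau) = (-0.980920, 0.728595); Gamma_ppp = 3.631852, Gamma_ppq = 7.551880, Gamma_pqq = 12.317909, Gamma_qpp = -2.825476, Gamma_qpq = -4.993012, Gamma_qqq = -6.709076; k3 = (-0.980920, 0.728595, 0.761005, -0.856744)
  k4: at (p, q) = (-0.299046, 1.036430), (dp/dtau, dq/dtau) = (-0.961950, 0.707163); Gamma_ppp = 3.569575, Gamma_ppq = 7.410365, Gamma_pqq = 12.073937, Gamma_qpp = -2.777181, Gamma_qpq = -4.890789, Gamma_qqq = -6.538027; k4 = (-0.961950, 0.707163, 0.740855, -0.814579)
  Y <- Y + (h/6)(k1 + 2k2 + 2k3 + k4): p = -0.2990, q = 1.0364, dp/dtau = -0.9619, dq/dtau = 0.7072
step 2:
  k1: at (p, q) = (-0.299040, 1.036412), (dp/dtau, dq/dtau) = (-0.961933, 0.707184); Gamma_ppp = 3.569496, Gamma_ppq = 7.410339, Gamma_pqq = 12.074089, Gamma_qpp = -2.777097, Gamma_qpq = -4.890721, Gamma_qqq = -6.538030; k1 = (-0.961933, 0.707184, 0.740695, -0.814540)
  k2: at (p, q) = (-0.323089, 1.054092), (dp/dtau, dq/dtau) = (-0.943415, 0.686821); Gamma_ppp = 3.505875, Gamma_ppq = 7.270781, Gamma_pqq = 11.840088, Gamma_qpp = -2.726911, Gamma_qpq = -4.788782, Gamma_qqq = -6.373612; k2 = (-0.943415, 0.686821, 0.716728, -0.772235)
  k3: at (p, q) = (-0.322626, 1.053583), (dp/dtau, dq/dtau) = (-0.944014, 0.687878); Gamma_ppp = 3.506017, Gamma_ppq = 7.272832, Gamma_pqq = 11.845873, Gamma_qpp = -2.726761, Gamma_qpq = -4.789690, Gamma_qqq = -6.376382; k3 = (-0.944014, 0.687878, 0.715853, -0.773390)
  k4: at (p, q) = (-0.346241, 1.070806), (dp/dtau, dq/dtau) = (-0.926140, 0.668515); Gamma_ppp = 3.442376, Gamma_ppq = 7.136425, Gamma_pqq = 11.621580, Gamma_qpp = -2.675974, Gamma_qpq = -4.689348, Gamma_qqq = -6.218937; k4 = (-0.926140, 0.668515, 0.690397, -0.732114)
  Y <- Y + (h/6)(k1 + 2k2 + 2k3 + k4): p = -0.3462, q = 1.0708, dp/dtau = -0.9261, dq/dtau = 0.6685
step 3:
  k1: at (p, q) = (-0.346232, 1.070788), (dp/dtau, dq/dtau) = (-0.926131, 0.668535); Gamma_ppp = 3.442336, Gamma_ppq = 7.136446, Gamma_pqq = 11.621762, Gamma_qpp = -2.675926, Gamma_qpq = -4.689325, Gamma_qqq = -6.218982; k1 = (-0.926131, 0.668535, 0.690298, -0.732103)
  k2: at (p, q) = (-0.369385, 1.087502), (dp/dtau, dq/dtau) = (-0.908873, 0.650232); Gamma_ppp = 3.379117, Gamma_ppq = 7.003925, Gamma_pqq = 11.408101, Gamma_qpp = -2.624926, Gamma_qpq = -4.591129, Gamma_qqq = -6.068888; k2 = (-0.908873, 0.650232, 0.663651, -0.692259)
  k3: at (p, q) = (-0.368953, 1.087044), (dp/dtau, dq/dtau) = (-0.909539, 0.651229); Gamma_ppp = 3.379496, Gamma_ppq = 7.006008, Gamma_pqq = 11.413302, Gamma_qpp = -2.625031, Gamma_qpq = -4.592191, Gamma_qqq = -6.071474; k3 = (-0.909539, 0.651229, 0.663476, -0.693583)
  k4: at (p, q) = (-0.391708, 1.103350), (dp/dtau, dq/dtau) = (-0.892957, 0.633856); Gamma_ppp = 3.317375, Gamma_ppq = 6.877715, Gamma_pqq = 11.209306, Gamma_qpp = -2.574530, Gamma_qpq = -4.496701, Gamma_qqq = -5.928435; k4 = (-0.892957, 0.633856, 0.636874, -0.655574)
  Y <- Y + (h/6)(k1 + 2k2 + 2k3 + k4): p = -0.3917, q = 1.1033, dp/dtau = -0.8930, dq/dtau = 0.6339

Answer: p = -0.3917, q = 1.1033, dp/dtau = -0.8930, dq/dtau = 0.6339


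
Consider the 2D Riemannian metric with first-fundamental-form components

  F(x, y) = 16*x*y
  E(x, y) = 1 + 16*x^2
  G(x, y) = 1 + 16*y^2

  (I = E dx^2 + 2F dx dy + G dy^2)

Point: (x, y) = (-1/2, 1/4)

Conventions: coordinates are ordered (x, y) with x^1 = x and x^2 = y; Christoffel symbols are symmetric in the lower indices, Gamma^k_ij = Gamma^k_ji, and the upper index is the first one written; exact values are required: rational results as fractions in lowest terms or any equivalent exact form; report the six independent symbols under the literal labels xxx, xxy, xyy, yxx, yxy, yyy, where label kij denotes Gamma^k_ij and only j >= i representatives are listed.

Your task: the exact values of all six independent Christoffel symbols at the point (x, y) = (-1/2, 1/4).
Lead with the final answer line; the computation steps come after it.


Answer: Gamma_xxx = -4/3, Gamma_xxy = 0, Gamma_xyy = -4/3, Gamma_yxx = 2/3, Gamma_yxy = 0, Gamma_yyy = 2/3

E = 5, F = -2, G = 2 at the point
E_x = -16, E_y = 0, F_x = 4, F_y = -8, G_x = 0, G_y = 8
EG - F^2 = 6;  g^inv = (1/6) * [[2, 2], [2, 5]]
first-kind symbols [ij,l] = (1/2)(d_i g_jl + d_j g_il - d_l g_ij): [xx,x] = E_x/2 = -8, [xx,y] = F_x - E_y/2 = 4, [xy,x] = E_y/2 = 0, [xy,y] = G_x/2 = 0, [yy,x] = F_y - G_x/2 = -8, [yy,y] = G_y/2 = 4
Gamma^x_ij = (G*[ij,x] - F*[ij,y])/(EG - F^2), Gamma^y_ij = (E*[ij,y] - F*[ij,x])/(EG - F^2)


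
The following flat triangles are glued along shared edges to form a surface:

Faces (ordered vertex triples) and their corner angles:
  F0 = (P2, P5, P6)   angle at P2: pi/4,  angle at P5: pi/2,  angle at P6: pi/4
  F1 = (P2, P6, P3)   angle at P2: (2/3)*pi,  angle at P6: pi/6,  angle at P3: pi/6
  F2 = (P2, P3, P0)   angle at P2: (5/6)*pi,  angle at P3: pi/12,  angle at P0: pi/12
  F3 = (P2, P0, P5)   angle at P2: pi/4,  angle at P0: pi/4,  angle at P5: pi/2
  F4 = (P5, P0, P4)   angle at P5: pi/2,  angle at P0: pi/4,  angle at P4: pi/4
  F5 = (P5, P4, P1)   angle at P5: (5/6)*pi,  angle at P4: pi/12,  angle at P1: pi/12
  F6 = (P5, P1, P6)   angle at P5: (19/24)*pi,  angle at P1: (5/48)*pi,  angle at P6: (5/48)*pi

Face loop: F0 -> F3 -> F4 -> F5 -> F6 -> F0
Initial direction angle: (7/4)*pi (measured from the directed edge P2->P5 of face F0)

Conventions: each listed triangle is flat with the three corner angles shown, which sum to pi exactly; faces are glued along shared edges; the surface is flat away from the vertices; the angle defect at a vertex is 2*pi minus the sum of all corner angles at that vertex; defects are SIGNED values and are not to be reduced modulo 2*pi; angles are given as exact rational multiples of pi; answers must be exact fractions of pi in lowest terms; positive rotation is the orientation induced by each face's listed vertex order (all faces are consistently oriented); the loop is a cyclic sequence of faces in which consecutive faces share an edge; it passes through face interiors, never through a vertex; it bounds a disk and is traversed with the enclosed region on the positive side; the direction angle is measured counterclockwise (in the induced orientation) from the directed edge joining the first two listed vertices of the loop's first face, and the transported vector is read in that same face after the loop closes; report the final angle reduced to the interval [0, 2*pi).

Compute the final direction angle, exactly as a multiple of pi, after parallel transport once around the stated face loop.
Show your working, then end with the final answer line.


enclosed vertex P5: corner angles sum to (25/8)*pi, defect = 2*pi - (25/8)*pi = (-9/8)*pi
final direction = starting direction + enclosed defect total, reduced mod 2*pi (induced orientation)
final angle = (7/4)*pi - (9/8)*pi = (5/8)*pi (mod 2*pi)

Answer: final direction angle = (5/8)*pi


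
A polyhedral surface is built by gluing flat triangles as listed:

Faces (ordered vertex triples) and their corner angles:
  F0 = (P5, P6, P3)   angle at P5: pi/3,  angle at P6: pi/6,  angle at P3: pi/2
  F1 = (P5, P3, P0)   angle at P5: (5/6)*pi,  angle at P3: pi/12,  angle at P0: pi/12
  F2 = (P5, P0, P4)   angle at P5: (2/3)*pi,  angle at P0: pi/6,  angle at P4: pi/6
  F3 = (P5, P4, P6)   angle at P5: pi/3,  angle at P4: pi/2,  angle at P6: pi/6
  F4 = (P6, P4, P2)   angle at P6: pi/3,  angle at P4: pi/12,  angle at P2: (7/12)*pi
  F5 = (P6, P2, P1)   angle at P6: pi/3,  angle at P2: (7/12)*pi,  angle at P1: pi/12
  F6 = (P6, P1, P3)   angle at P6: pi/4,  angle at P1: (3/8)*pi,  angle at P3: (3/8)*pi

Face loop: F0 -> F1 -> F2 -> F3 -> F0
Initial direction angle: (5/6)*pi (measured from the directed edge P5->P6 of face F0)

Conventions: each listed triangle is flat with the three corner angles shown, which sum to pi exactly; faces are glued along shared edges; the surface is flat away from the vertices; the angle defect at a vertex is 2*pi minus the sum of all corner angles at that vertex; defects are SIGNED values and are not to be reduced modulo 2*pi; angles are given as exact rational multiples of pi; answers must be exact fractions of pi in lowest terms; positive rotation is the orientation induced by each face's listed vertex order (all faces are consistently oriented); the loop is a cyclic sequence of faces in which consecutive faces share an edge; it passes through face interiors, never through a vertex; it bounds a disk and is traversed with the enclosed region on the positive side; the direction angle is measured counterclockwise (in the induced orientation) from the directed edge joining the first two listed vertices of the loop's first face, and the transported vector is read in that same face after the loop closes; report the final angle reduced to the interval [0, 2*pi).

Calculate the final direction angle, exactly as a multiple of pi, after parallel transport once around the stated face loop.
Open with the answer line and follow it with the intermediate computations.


Answer: final direction angle = (2/3)*pi

enclosed vertex P5: corner angles sum to (13/6)*pi, defect = 2*pi - (13/6)*pi = -pi/6
the rotation equals the total enclosed defect, so the final angle is initial + defects (mod 2*pi)
final angle = (5/6)*pi - pi/6 = (2/3)*pi (mod 2*pi)


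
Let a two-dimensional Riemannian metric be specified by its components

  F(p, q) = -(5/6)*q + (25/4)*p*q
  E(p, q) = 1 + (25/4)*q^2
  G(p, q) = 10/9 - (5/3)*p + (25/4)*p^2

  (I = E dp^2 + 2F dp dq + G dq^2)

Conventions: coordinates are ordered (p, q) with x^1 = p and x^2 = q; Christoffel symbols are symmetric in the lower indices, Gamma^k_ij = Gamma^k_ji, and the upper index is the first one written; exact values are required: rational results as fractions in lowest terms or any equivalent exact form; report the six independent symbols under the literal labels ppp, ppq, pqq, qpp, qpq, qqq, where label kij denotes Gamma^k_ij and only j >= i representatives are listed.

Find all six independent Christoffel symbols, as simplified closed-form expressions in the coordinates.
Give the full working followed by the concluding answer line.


E = 1 + (25/4)*q^2; F = -(5/6)*q + (25/4)*p*q; G = 10/9 - (5/3)*p + (25/4)*p^2
Gamma^k_ij = (1/2) g^{kl} (d_i g_jl + d_j g_il - d_l g_ij), with g^inv = (1/(EG-F^2)) [[G, -F], [-F, E]]
first partials: E_p = 0, E_q = (25/2)*q, F_p = (25/4)*q, F_q = -5/6 + (25/4)*p, G_p = -5/3 + (25/2)*p, G_q = 0
D = EG - F^2 = 10/9 - (5/3)*p + (25/4)*q^2 + (25/4)*p^2
expanded: Gamma^p_pp = (G E_p - 2F F_p + F E_q)/(2D), Gamma^p_pq = (G E_q - F G_p)/(2D), Gamma^p_qq = (2G F_q - G G_p - F G_q)/(2D), Gamma^q_pp = (2E F_p - E E_q - F E_p)/(2D), Gamma^q_pq = (E G_p - F E_q)/(2D), Gamma^q_qq = (E G_q - 2F F_q + F G_p)/(2D); substitute and cancel common factors

Answer: Gamma_ppp = 0, Gamma_ppq = 45*q/(45*p^2 - 12*p + 45*q^2 + 8), Gamma_pqq = 0, Gamma_qpp = 0, Gamma_qpq = (45*p - 6)/(45*p^2 - 12*p + 45*q^2 + 8), Gamma_qqq = 0


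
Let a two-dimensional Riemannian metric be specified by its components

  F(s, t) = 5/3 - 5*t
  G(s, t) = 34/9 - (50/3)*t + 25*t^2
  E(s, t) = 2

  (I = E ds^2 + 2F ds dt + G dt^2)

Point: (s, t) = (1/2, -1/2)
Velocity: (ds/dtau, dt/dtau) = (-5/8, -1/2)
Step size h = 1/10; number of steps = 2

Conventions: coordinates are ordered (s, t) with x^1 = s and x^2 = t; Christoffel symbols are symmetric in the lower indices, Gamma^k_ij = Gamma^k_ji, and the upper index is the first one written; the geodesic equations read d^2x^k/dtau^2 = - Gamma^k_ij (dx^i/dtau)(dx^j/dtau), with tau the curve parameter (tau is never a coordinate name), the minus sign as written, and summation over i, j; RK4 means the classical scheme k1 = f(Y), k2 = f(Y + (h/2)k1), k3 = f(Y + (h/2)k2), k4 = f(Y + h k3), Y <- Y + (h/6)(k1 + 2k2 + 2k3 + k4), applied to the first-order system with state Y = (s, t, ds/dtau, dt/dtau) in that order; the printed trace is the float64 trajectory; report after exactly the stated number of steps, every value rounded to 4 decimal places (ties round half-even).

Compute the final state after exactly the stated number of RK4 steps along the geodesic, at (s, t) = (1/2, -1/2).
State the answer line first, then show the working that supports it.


Answer: s = 0.3761, t = -0.5951, ds/dtau = -0.6144, dt/dtau = -0.4534

f(Y) = (ds/dtau, dt/dtau, -Gamma^s_ij Y'^i Y'^j, -Gamma^t_ij Y'^i Y'^j) with the Gammas evaluated at the stage position; h = 0.100000; intermediate values shown to 6 dp
step 0: s = 0.5000, t = -0.5000, ds/dtau = -0.6250, dt/dtau = -0.5000
step 1:
  k1: at (s, t) = (0.500000, -0.500000), (ds/dtau, dt/dtau) = (-0.625000, -0.500000); Gamma_sss = 0.000000, Gamma_sst = 0.000000, Gamma_stt = -0.258250, Gamma_tss = 0.000000, Gamma_tst = 0.000000, Gamma_ttt = -1.076040; k1 = (-0.625000, -0.500000, 0.064562, 0.269010)
  k2: at (s, t) = (0.468750, -0.525000), (ds/dtau, dt/dtau) = (-0.621772, -0.486549); Gamma_sss = 0.000000, Gamma_sst = 0.000000, Gamma_stt = -0.244877, Gamma_tss = 0.000000, Gamma_tst = 0.000000, Gamma_ttt = -1.050931; k2 = (-0.621772, -0.486549, 0.057970, 0.248787)
  k3: at (s, t) = (0.468911, -0.524327), (ds/dtau, dt/dtau) = (-0.622102, -0.487561); Gamma_sss = 0.000000, Gamma_sst = 0.000000, Gamma_stt = -0.245224, Gamma_tss = 0.000000, Gamma_tst = 0.000000, Gamma_ttt = -1.051594; k3 = (-0.622102, -0.487561, 0.058293, 0.249980)
  k4: at (s, t) = (0.437790, -0.548756), (ds/dtau, dt/dtau) = (-0.619171, -0.475002); Gamma_sss = 0.000000, Gamma_sst = 0.000000, Gamma_stt = -0.233078, Gamma_tss = 0.000000, Gamma_tst = 0.000000, Gamma_ttt = -1.027978; k4 = (-0.619171, -0.475002, 0.052589, 0.231940)
  Y <- Y + (h/6)(k1 + 2k2 + 2k3 + k4): s = 0.4378, t = -0.5487, ds/dtau = -0.6192, dt/dtau = -0.4750
step 2:
  k1: at (s, t) = (0.437801, -0.548720), (ds/dtau, dt/dtau) = (-0.619172, -0.475025); Gamma_sss = 0.000000, Gamma_sst = 0.000000, Gamma_stt = -0.233095, Gamma_tss = 0.000000, Gamma_tst = 0.000000, Gamma_ttt = -1.028012; k1 = (-0.619172, -0.475025, 0.052598, 0.231970)
  k2: at (s, t) = (0.406843, -0.572472), (ds/dtau, dt/dtau) = (-0.616542, -0.463427); Gamma_sss = 0.000000, Gamma_sst = 0.000000, Gamma_stt = -0.222103, Gamma_tss = 0.000000, Gamma_tst = 0.000000, Gamma_ttt = -1.005911; k2 = (-0.616542, -0.463427, 0.047700, 0.216034)
  k3: at (s, t) = (0.406974, -0.571892), (ds/dtau, dt/dtau) = (-0.616787, -0.464224); Gamma_sss = 0.000000, Gamma_sst = 0.000000, Gamma_stt = -0.222362, Gamma_tss = 0.000000, Gamma_tst = 0.000000, Gamma_ttt = -1.006440; k3 = (-0.616787, -0.464224, 0.047920, 0.216891)
  k4: at (s, t) = (0.376123, -0.595143), (ds/dtau, dt/dtau) = (-0.614380, -0.453336); Gamma_sss = 0.000000, Gamma_sst = 0.000000, Gamma_stt = -0.212299, Gamma_tss = 0.000000, Gamma_tst = 0.000000, Gamma_ttt = -0.985572; k4 = (-0.614380, -0.453336, 0.043630, 0.202549)
  Y <- Y + (h/6)(k1 + 2k2 + 2k3 + k4): s = 0.3761, t = -0.5951, ds/dtau = -0.6144, dt/dtau = -0.4534


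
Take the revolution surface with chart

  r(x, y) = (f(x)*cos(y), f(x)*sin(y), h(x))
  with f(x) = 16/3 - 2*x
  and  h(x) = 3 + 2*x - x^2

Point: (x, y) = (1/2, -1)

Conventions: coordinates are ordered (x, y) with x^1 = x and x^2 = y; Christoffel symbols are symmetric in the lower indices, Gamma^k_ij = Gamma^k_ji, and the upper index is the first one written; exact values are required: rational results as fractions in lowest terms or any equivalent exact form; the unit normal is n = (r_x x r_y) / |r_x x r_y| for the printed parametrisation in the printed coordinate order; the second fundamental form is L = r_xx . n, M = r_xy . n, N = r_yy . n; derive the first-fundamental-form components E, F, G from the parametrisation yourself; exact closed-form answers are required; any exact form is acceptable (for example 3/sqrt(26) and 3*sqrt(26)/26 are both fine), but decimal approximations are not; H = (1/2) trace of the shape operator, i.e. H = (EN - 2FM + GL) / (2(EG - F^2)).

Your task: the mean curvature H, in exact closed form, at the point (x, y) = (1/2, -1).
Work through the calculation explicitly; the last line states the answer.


f = 13/3, f' = -2, f'' = 0, h' = 1, h'' = -2
E = 5, F = 0, G = 169/9; answer radicand W^2 = 5
unnormalised second-form numerators: l = 4, m = 0, n = 13/3; L = l/sqrt(5), and similarly M = m/sqrt(W^2), N = n/sqrt(W^2)
H = (E*n - 2*F*m + G*l) / (2*(EG - F^2)*sqrt(W^2)); E*n - 2*F*m + G*l = 871/9, EG - F^2 = 845/9, so H = (67/130)/sqrt(5)

Answer: H = 67*sqrt(5)/650


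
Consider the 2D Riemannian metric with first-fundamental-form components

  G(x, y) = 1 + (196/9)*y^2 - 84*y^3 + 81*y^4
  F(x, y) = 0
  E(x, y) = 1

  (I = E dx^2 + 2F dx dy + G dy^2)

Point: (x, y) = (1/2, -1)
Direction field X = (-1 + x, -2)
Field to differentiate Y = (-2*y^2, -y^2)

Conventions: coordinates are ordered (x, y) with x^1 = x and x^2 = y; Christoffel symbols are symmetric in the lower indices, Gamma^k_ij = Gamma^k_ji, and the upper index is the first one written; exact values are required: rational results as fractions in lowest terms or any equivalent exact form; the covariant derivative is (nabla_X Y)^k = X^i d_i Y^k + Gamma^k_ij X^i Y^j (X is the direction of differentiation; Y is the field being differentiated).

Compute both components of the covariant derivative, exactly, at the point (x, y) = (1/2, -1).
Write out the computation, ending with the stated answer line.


E = 1, F = 0, G = 1690/9 at the point
E_x = 0, E_y = 0, F_x = 0, F_y = 0, G_x = 0, G_y = -5576/9
EG - F^2 = 1690/9;  g^inv = (9/1690) * [[1690/9, 0], [0, 1]]
first-kind symbols [ij,l] = (1/2)(d_i g_jl + d_j g_il - d_l g_ij): [xx,x] = E_x/2 = 0, [xx,y] = F_x - E_y/2 = 0, [xy,x] = E_y/2 = 0, [xy,y] = G_x/2 = 0, [yy,x] = F_y - G_x/2 = 0, [yy,y] = G_y/2 = -2788/9
Gamma^x_ij = (G*[ij,x] - F*[ij,y])/(EG - F^2), Gamma^y_ij = (E*[ij,y] - F*[ij,x])/(EG - F^2)
Gamma_xxx = 0, Gamma_xxy = 0, Gamma_xyy = 0, Gamma_yxx = 0, Gamma_yxy = 0, Gamma_yyy = -1394/845
X = (-1/2, -2), Y = (-2, -1) at the point

Answer: (nabla_X Y)^x = -8, (nabla_X Y)^y = -6168/845


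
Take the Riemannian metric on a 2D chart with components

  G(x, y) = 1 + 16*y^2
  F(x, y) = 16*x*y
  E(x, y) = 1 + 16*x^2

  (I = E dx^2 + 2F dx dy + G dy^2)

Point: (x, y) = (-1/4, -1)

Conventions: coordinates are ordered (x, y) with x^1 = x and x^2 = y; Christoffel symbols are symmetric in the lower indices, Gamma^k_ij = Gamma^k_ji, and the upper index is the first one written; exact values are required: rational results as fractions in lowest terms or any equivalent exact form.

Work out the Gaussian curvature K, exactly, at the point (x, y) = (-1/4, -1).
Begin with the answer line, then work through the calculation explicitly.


Answer: K = 4/81

E = 2, F = 4, G = 17, EG - F^2 = 18 at the point
E_x = -8, E_y = 0, F_x = -16, F_y = -4, G_x = 0, G_y = -32
E_yy = 0, F_xy = 16, G_xx = 0
Apply the Brioschi formula K = (det M1 - det M2)/(EG - F^2)^2 over the derivative matrices of E, F, G.
M1 = [[-E_yy/2 + F_xy - G_xx/2, E_x/2, F_x - E_y/2], [F_y - G_x/2, E, F], [G_y/2, F, G]] = [[16, -4, -16], [-4, 2, 4], [-16, 4, 17]]; det M1 = 16
M2 = [[0, E_y/2, G_x/2], [E_y/2, E, F], [G_x/2, F, G]] = [[0, 0, 0], [0, 2, 4], [0, 4, 17]]; det M2 = 0
det M1 - det M2 = 16; K = 16 / (18)^2 = 4/81


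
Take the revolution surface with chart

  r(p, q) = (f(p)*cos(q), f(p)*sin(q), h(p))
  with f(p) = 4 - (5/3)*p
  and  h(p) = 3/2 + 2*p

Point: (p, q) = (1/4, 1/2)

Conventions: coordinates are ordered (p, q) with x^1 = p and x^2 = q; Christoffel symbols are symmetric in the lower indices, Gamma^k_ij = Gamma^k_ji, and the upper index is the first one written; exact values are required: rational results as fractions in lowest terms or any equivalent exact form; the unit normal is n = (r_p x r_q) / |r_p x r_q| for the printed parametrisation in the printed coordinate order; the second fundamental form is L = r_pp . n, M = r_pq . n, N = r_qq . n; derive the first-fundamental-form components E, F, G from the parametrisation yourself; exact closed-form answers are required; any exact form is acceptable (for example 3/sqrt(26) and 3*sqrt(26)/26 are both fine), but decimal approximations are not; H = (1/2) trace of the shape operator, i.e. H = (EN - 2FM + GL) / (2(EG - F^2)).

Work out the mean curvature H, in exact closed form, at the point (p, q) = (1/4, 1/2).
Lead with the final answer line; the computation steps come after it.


Answer: H = 36*sqrt(61)/2623

f = 43/12, f' = -5/3, f'' = 0, h' = 2, h'' = 0
E = 61/9, F = 0, G = 1849/144; answer radicand W^2 = 61/9
unnormalised second-form numerators: l = 0, m = 0, n = 43/6; L = l/sqrt(61/9), and similarly M = m/sqrt(W^2), N = n/sqrt(W^2)
H = (E*n - 2*F*m + G*l) / (2*(EG - F^2)*sqrt(W^2)); E*n - 2*F*m + G*l = 2623/54, EG - F^2 = 112789/1296, so H = (12/43)/sqrt(61/9)


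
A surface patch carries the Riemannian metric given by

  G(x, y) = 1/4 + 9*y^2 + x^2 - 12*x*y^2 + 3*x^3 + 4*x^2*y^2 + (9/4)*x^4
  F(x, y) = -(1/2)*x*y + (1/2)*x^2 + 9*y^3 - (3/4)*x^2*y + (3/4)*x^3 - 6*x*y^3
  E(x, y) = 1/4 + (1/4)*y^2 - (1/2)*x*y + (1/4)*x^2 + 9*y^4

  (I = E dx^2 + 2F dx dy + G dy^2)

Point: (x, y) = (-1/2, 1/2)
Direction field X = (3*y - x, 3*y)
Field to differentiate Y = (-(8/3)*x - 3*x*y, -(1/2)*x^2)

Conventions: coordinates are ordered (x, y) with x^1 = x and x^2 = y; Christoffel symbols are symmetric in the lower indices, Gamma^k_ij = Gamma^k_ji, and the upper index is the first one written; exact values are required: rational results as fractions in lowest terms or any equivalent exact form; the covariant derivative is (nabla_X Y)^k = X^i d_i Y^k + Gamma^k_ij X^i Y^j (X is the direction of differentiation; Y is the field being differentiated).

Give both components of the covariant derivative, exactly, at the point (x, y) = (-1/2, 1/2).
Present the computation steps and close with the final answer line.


E = 17/16, F = 25/16, G = 273/64 at the point
E_x = -1/2, E_y = 5, F_x = -9/16, F_y = 145/16, G_x = -31/8, G_y = 16
EG - F^2 = 2141/1024;  g^inv = (1024/2141) * [[273/64, -25/16], [-25/16, 17/16]]
first-kind symbols [ij,l] = (1/2)(d_i g_jl + d_j g_il - d_l g_ij): [xx,x] = E_x/2 = -1/4, [xx,y] = F_x - E_y/2 = -49/16, [xy,x] = E_y/2 = 5/2, [xy,y] = G_x/2 = -31/16, [yy,x] = F_y - G_x/2 = 11, [yy,y] = G_y/2 = 8
Gamma^x_ij = (G*[ij,x] - F*[ij,y])/(EG - F^2), Gamma^y_ij = (E*[ij,y] - F*[ij,x])/(EG - F^2)
Gamma_xxx = 3808/2141, Gamma_xxy = 14020/2141, Gamma_xyy = 35248/2141, Gamma_yxx = -2932/2141, Gamma_yxy = -6108/2141, Gamma_yyy = -8896/2141
X = (2, 3/2), Y = (25/12, -1/8) at the point

Answer: (nabla_X Y)^x = 146163/8564, (nabla_X Y)^y = -155809/12846


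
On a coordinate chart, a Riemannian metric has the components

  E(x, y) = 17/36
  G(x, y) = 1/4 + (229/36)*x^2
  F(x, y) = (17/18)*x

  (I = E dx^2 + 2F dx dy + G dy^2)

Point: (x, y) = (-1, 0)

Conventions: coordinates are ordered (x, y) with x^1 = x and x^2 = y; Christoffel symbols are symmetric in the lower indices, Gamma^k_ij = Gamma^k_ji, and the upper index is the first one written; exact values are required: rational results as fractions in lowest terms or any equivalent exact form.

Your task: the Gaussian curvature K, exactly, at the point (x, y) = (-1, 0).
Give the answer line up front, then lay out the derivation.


Answer: K = -18549/122825

E = 17/36, F = -17/18, G = 119/18, EG - F^2 = 1445/648 at the point
E_x = 0, E_y = 0, F_x = 17/18, F_y = 0, G_x = -229/18, G_y = 0
E_yy = 0, F_xy = 0, G_xx = 229/18
By Brioschi, K is (det M1 - det M2) divided by (EG - F^2) squared.
M1 = [[-E_yy/2 + F_xy - G_xx/2, E_x/2, F_x - E_y/2], [F_y - G_x/2, E, F], [G_y/2, F, G]] = [[-229/36, 0, 17/18], [229/36, 17/36, -17/18], [0, -17/18, 119/18]]; det M1 = -463267/23328
M2 = [[0, E_y/2, G_x/2], [E_y/2, E, F], [G_x/2, F, G]] = [[0, 0, -229/36], [0, 17/36, -17/18], [-229/36, -17/18, 119/18]]; det M2 = -891497/46656
det M1 - det M2 = -3893/5184; K = -3893/5184 / (1445/648)^2 = -18549/122825


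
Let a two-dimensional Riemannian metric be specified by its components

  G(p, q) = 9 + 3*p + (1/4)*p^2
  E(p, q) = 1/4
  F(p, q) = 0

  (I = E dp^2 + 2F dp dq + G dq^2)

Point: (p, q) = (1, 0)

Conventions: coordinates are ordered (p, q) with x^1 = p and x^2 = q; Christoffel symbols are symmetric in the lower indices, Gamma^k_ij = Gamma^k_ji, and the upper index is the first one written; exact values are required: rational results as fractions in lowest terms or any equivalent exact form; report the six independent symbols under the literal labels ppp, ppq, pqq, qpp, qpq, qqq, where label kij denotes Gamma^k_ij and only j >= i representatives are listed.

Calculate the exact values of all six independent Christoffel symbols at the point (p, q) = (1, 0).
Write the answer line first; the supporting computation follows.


Answer: Gamma_ppp = 0, Gamma_ppq = 0, Gamma_pqq = -7, Gamma_qpp = 0, Gamma_qpq = 1/7, Gamma_qqq = 0

E = 1/4, F = 0, G = 49/4 at the point
E_p = 0, E_q = 0, F_p = 0, F_q = 0, G_p = 7/2, G_q = 0
EG - F^2 = 49/16;  g^inv = (16/49) * [[49/4, 0], [0, 1/4]]
first-kind symbols [ij,l] = (1/2)(d_i g_jl + d_j g_il - d_l g_ij): [pp,p] = E_p/2 = 0, [pp,q] = F_p - E_q/2 = 0, [pq,p] = E_q/2 = 0, [pq,q] = G_p/2 = 7/4, [qq,p] = F_q - G_p/2 = -7/4, [qq,q] = G_q/2 = 0
Gamma^p_ij = (G*[ij,p] - F*[ij,q])/(EG - F^2), Gamma^q_ij = (E*[ij,q] - F*[ij,p])/(EG - F^2)


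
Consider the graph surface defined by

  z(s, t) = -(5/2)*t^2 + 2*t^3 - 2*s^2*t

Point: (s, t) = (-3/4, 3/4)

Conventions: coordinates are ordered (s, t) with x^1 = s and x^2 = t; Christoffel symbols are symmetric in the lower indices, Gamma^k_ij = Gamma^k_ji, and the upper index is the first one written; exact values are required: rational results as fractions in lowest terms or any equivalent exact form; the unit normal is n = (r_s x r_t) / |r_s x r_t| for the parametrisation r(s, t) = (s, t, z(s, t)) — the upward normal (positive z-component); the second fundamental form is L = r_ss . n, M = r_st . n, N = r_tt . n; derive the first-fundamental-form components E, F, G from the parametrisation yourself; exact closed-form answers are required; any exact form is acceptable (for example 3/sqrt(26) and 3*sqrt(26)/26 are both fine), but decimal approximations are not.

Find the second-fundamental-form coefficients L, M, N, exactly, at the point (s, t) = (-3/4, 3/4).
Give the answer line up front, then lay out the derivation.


Answer: L = -12*sqrt(133)/133, M = 12*sqrt(133)/133, N = 16*sqrt(133)/133

z_s = 9/4, z_t = -3/2, z_ss = -3, z_st = 3, z_tt = 4
E = 97/16, F = -27/8, G = 13/4; answer radicand W^2 = 133/16
unnormalised second-form numerators: l = -3, m = 3, n = 4; L = l/sqrt(133/16), and similarly M = m/sqrt(W^2), N = n/sqrt(W^2)


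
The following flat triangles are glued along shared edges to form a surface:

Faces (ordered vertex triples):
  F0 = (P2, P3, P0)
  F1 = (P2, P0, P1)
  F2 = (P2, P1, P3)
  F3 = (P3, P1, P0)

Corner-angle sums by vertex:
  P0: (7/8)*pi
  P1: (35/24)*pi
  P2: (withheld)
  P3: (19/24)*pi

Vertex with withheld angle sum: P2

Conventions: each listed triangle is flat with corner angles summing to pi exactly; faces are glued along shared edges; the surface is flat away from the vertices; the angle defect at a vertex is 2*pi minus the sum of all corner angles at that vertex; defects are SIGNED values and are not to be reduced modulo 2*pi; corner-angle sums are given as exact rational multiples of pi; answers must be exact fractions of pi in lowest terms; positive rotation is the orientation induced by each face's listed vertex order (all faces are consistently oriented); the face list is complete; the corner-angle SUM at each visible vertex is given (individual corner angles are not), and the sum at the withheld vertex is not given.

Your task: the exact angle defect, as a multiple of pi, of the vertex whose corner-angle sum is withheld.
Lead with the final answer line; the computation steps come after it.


Answer: defect(P2) = (9/8)*pi

V = 4, E = 6, F = 4; chi = V - E + F = 2
Gauss-Bonnet: total defect = 2*pi*chi = 4*pi; visible defects sum to (23/8)*pi


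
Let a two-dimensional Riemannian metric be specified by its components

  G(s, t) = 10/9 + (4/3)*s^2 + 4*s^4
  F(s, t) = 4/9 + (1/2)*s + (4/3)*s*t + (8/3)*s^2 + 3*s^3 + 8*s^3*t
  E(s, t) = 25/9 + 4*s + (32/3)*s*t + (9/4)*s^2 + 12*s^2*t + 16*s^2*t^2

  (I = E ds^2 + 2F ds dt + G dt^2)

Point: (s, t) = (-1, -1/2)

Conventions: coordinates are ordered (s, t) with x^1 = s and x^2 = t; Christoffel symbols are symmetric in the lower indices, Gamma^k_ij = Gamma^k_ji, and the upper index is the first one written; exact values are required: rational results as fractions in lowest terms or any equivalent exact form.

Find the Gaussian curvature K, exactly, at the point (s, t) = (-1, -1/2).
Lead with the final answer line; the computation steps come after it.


Answer: K = -20736/124609

E = 157/36, F = 77/18, G = 58/9, EG - F^2 = 353/36 at the point
E_s = -11/6, E_t = -44/3, F_s = -17/2, F_t = -28/3, G_s = -56/3, G_t = 0
E_tt = 32, F_st = 76/3, G_ss = 152/3
K follows from Brioschi's formula, (det M1 - det M2)/(EG - F^2)^2.
M1 = [[-E_tt/2 + F_st - G_ss/2, E_s/2, F_s - E_t/2], [F_t - G_s/2, E, F], [G_t/2, F, G]] = [[-16, -11/12, -7/6], [0, 157/36, 77/18], [0, 77/18, 58/9]]; det M1 = -1412/9
M2 = [[0, E_t/2, G_s/2], [E_t/2, E, F], [G_s/2, F, G]] = [[0, -22/3, -28/3], [-22/3, 157/36, 77/18], [-28/3, 77/18, 58/9]]; det M2 = -1268/9
det M1 - det M2 = -16; K = -16 / (353/36)^2 = -20736/124609


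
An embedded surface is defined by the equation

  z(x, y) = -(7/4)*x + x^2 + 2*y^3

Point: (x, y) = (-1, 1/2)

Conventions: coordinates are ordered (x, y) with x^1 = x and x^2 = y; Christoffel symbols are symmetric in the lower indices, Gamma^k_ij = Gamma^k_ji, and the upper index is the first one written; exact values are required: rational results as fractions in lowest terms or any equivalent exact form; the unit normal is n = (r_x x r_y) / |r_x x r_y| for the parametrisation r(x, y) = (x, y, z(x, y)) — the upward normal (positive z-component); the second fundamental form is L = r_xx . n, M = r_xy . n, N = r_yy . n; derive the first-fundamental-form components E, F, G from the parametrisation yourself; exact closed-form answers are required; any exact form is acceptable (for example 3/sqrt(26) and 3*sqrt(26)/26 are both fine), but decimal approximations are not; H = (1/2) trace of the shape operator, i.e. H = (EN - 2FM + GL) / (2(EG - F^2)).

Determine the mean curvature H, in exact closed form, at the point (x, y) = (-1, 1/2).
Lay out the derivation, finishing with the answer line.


z_x = -15/4, z_y = 3/2, z_xx = 2, z_xy = 0, z_yy = 6
E = 241/16, F = -45/8, G = 13/4; answer radicand W^2 = 277/16
unnormalised second-form numerators: l = 2, m = 0, n = 6; L = l/sqrt(277/16), and similarly M = m/sqrt(W^2), N = n/sqrt(W^2)
H = (E*n - 2*F*m + G*l) / (2*(EG - F^2)*sqrt(W^2)); E*n - 2*F*m + G*l = 775/8, EG - F^2 = 277/16, so H = (775/277)/sqrt(277/16)

Answer: H = 3100*sqrt(277)/76729


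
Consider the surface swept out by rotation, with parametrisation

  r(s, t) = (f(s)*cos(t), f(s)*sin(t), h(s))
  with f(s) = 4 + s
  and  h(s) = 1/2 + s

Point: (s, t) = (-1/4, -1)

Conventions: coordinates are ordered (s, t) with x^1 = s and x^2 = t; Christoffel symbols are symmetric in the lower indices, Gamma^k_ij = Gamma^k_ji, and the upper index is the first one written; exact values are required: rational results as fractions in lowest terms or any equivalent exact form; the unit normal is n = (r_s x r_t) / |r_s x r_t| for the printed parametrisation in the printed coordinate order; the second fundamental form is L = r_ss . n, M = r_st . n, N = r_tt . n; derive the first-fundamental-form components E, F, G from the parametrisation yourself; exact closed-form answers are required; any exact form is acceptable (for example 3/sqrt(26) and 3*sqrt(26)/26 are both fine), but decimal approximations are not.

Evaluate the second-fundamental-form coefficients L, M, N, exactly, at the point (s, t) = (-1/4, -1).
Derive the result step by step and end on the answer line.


f = 15/4, f' = 1, f'' = 0, h' = 1, h'' = 0
E = 2, F = 0, G = 225/16; answer radicand W^2 = 2
unnormalised second-form numerators: l = 0, m = 0, n = 15/4; L = l/sqrt(2), and similarly M = m/sqrt(W^2), N = n/sqrt(W^2)

Answer: L = 0, M = 0, N = 15*sqrt(2)/8
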